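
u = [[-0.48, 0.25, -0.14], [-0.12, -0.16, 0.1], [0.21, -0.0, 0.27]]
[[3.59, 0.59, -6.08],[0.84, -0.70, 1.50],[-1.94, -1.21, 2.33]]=u @ [[-7.39, 0.63, 5.7], [-0.61, 0.78, -11.03], [-1.42, -4.96, 4.18]]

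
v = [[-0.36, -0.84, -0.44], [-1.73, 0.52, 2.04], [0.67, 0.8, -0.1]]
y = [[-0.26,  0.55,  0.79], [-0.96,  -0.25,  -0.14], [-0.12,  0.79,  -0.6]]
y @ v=[[-0.33,1.14,1.16], [0.68,0.56,-0.07], [-1.73,0.03,1.72]]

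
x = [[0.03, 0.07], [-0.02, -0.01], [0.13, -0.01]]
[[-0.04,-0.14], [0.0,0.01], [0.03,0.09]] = x@[[0.15, 0.56], [-0.59, -2.20]]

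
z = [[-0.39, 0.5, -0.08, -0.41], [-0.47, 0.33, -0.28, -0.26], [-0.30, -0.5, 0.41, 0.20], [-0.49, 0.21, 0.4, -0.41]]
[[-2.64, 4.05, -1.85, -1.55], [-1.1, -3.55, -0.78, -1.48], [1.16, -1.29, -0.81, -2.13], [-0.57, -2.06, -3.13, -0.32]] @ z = [[0.44, 0.62, -2.30, 0.29],[3.06, -1.64, 0.17, 1.82],[1.44, 0.11, -0.92, 0.57],[2.29, 0.53, -0.79, 0.27]]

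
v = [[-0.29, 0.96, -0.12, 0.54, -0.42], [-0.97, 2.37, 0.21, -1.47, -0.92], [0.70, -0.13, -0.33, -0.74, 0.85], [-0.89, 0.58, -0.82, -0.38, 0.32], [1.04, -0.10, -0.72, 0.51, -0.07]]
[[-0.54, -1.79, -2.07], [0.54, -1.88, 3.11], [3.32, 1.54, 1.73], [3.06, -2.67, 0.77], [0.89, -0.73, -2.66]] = v @ [[0.15, 1.24, -0.66], [0.77, -0.37, -0.52], [-2.02, 2.36, 0.85], [-0.95, -0.54, -2.70], [2.29, 1.18, 0.48]]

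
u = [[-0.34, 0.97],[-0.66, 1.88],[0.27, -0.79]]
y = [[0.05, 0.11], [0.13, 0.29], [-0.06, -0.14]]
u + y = [[-0.29, 1.08], [-0.53, 2.17], [0.21, -0.93]]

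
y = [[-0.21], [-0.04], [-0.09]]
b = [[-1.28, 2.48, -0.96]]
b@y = [[0.26]]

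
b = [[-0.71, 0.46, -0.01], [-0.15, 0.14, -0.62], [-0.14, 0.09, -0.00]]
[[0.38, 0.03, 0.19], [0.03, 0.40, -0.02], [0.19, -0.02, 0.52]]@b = [[-0.30, 0.20, -0.02], [-0.08, 0.07, -0.25], [-0.2, 0.13, 0.01]]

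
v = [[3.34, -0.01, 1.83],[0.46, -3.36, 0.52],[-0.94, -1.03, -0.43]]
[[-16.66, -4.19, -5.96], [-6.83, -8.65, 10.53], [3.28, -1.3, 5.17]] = v@ [[-2.92, -1.63, -1.45],[1.05, 2.46, -3.43],[-3.77, 0.7, -0.63]]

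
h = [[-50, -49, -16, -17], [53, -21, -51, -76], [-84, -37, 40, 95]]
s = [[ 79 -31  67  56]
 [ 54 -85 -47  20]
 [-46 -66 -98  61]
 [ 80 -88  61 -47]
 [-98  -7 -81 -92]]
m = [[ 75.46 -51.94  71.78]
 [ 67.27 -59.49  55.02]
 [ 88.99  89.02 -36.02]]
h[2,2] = 40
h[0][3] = -17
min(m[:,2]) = -36.02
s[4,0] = -98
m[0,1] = -51.94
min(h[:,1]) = -49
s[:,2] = [67, -47, -98, 61, -81]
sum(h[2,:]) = 14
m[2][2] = -36.02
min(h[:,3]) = -76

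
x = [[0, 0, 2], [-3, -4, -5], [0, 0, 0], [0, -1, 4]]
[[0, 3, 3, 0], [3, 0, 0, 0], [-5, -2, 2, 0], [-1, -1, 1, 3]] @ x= [[-9, -12, -15], [0, 0, 6], [6, 8, 0], [3, 1, 15]]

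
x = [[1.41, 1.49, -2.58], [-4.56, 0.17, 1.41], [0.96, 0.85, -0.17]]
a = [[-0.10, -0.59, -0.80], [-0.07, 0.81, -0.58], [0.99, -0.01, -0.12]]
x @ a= [[-2.80, 0.4, -1.68],[1.84, 2.81, 3.38],[-0.32, 0.12, -1.24]]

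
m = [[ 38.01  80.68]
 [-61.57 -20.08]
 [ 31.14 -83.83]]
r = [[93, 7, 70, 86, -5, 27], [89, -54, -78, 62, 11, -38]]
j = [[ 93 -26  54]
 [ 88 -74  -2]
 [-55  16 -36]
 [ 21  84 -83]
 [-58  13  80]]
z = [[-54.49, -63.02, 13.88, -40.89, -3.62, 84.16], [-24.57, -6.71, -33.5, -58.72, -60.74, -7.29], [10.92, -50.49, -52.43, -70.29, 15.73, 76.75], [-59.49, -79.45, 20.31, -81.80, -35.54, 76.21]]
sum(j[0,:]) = 121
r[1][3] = 62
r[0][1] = 7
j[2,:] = [-55, 16, -36]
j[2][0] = -55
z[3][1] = -79.45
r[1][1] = -54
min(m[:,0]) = -61.57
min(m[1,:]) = -61.57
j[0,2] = 54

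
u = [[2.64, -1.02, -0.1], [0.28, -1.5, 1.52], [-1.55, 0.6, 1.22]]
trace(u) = 2.36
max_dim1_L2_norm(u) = 2.83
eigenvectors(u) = [[-0.71, -0.36, 0.23], [0.19, -0.53, 0.97], [0.68, -0.77, -0.08]]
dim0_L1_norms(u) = [4.47, 3.12, 2.84]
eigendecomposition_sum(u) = [[2.24, -0.59, -0.63],[-0.59, 0.15, 0.16],[-2.15, 0.57, 0.60]] + [[0.29, -0.04, 0.32], [0.43, -0.07, 0.47], [0.63, -0.10, 0.69]] + [[0.10, -0.38, 0.21], [0.43, -1.59, 0.89], [-0.04, 0.13, -0.07]]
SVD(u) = [[-0.82, -0.04, 0.56], [-0.21, -0.91, -0.37], [0.52, -0.42, 0.74]] @ diag([3.410301481221123, 2.227879868200957, 0.5622233542337993]) @ [[-0.89, 0.43, 0.12], [0.14, 0.51, -0.85], [0.43, 0.74, 0.52]]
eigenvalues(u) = [3.0, 0.91, -1.56]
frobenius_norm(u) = 4.11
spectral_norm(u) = 3.41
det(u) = -4.27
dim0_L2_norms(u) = [3.07, 1.91, 1.95]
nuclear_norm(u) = 6.20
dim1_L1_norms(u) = [3.76, 3.3, 3.37]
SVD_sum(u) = [[2.52, -1.21, -0.33], [0.64, -0.31, -0.08], [-1.60, 0.77, 0.21]] + [[-0.01, -0.04, 0.07], [-0.28, -1.04, 1.71], [-0.13, -0.48, 0.79]] + [[0.14, 0.24, 0.16], [-0.09, -0.15, -0.11], [0.18, 0.31, 0.22]]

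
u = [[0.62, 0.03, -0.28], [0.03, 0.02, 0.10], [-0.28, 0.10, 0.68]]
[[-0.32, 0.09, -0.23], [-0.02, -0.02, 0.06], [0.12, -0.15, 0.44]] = u @ [[-0.52, 0.07, -0.15], [-0.12, -0.14, 0.35], [-0.02, -0.17, 0.54]]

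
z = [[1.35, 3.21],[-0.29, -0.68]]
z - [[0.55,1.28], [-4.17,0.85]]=[[0.80, 1.93], [3.88, -1.53]]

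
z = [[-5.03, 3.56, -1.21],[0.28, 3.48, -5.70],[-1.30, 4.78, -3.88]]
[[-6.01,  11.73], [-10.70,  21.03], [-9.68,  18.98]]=z@ [[0.28, -0.54], [-0.82, 1.6], [1.39, -2.74]]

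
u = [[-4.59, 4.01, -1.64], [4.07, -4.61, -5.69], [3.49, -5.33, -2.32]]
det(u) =57.537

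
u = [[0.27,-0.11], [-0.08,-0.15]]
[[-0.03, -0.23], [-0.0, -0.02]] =u@[[-0.08, -0.65], [0.06, 0.51]]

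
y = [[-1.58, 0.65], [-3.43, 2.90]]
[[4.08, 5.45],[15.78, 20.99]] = y @[[-0.67, -0.92], [4.65, 6.15]]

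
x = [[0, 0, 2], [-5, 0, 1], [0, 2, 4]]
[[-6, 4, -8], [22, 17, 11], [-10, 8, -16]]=x @ [[-5, -3, -3], [1, 0, 0], [-3, 2, -4]]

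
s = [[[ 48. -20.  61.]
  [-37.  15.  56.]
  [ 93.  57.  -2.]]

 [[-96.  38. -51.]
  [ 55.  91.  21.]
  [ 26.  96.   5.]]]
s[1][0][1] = 38.0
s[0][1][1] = 15.0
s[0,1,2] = 56.0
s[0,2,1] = 57.0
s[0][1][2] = 56.0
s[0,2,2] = -2.0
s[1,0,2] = -51.0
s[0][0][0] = 48.0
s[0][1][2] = 56.0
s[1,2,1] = 96.0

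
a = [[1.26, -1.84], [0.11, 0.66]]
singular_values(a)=[2.28, 0.45]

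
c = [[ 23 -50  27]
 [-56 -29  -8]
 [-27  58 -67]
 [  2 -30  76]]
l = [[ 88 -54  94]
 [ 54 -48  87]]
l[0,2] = 94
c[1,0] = -56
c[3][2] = 76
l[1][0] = 54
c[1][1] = -29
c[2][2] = -67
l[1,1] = -48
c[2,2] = -67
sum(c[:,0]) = -58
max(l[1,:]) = 87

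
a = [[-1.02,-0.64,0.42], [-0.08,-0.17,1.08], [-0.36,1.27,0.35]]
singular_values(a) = [1.47, 1.37, 0.8]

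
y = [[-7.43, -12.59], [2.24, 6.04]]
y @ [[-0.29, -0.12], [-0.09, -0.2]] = [[3.29, 3.41], [-1.19, -1.48]]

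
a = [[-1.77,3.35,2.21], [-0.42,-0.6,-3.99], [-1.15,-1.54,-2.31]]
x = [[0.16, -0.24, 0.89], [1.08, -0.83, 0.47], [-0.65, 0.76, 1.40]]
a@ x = [[1.90,-0.68,3.09], [1.88,-2.43,-6.24], [-0.35,-0.20,-4.98]]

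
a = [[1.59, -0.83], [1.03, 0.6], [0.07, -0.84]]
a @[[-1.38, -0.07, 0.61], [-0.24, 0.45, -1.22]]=[[-2.00,  -0.48,  1.98], [-1.57,  0.2,  -0.1], [0.1,  -0.38,  1.07]]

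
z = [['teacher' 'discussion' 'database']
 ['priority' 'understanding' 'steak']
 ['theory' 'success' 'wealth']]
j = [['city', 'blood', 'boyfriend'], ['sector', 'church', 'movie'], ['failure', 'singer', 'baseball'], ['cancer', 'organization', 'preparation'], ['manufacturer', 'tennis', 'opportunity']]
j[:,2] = ['boyfriend', 'movie', 'baseball', 'preparation', 'opportunity']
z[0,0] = 'teacher'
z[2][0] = 'theory'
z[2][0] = 'theory'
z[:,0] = ['teacher', 'priority', 'theory']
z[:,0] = ['teacher', 'priority', 'theory']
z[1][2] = 'steak'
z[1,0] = 'priority'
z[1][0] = 'priority'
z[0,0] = 'teacher'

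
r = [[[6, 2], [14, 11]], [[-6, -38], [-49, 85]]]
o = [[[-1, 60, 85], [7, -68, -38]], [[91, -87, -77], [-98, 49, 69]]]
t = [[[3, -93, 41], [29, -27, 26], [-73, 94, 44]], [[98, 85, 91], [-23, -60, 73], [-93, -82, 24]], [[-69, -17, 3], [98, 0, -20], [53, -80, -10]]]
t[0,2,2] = 44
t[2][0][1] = -17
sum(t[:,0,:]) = 142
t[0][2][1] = 94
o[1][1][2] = 69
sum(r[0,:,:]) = 33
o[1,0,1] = -87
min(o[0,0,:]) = -1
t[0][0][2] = 41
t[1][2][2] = 24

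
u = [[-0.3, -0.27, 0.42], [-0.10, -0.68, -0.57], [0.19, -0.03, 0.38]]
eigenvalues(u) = [0.53, -0.43, -0.7]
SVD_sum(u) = [[0.01, 0.07, 0.08],[-0.11, -0.57, -0.66],[0.04, 0.19, 0.22]] + [[-0.22,-0.37,0.36],[-0.05,-0.08,0.08],[-0.07,-0.12,0.12]] + [[-0.09, 0.04, -0.02], [0.06, -0.03, 0.01], [0.23, -0.09, 0.04]]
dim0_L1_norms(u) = [0.59, 0.98, 1.37]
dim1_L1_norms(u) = [0.99, 1.35, 0.6]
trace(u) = -0.60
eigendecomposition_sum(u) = [[0.07, -0.02, 0.30],[-0.06, 0.02, -0.23],[0.1, -0.03, 0.44]] + [[-0.37, 0.35, 0.44], [-0.05, 0.04, 0.05], [0.09, -0.08, -0.10]] + [[0.00, -0.6, -0.32], [0.0, -0.74, -0.39], [-0.00, 0.08, 0.04]]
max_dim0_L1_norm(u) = 1.37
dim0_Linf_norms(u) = [0.3, 0.68, 0.57]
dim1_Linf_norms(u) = [0.42, 0.68, 0.38]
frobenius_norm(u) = 1.15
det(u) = 0.16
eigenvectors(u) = [[0.52,-0.97,0.62], [-0.4,-0.12,0.78], [0.76,0.22,-0.09]]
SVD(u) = [[0.11, 0.93, -0.35],[-0.94, 0.21, 0.26],[0.31, 0.31, 0.90]] @ diag([0.9335323752107506, 0.6081965286953471, 0.27679285922202485]) @ [[0.13,0.65,0.75], [-0.4,-0.66,0.64], [0.91,-0.38,0.17]]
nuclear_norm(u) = 1.82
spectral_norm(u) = 0.93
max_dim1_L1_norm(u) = 1.35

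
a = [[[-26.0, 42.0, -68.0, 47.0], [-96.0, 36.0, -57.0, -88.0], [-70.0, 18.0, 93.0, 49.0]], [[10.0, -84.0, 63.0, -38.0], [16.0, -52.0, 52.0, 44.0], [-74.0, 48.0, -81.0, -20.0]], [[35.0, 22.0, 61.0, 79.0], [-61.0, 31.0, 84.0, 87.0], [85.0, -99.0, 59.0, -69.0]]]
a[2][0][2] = 61.0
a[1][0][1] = -84.0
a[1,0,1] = -84.0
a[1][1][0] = 16.0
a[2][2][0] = 85.0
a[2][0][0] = 35.0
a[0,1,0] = -96.0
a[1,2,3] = -20.0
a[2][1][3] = 87.0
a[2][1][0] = -61.0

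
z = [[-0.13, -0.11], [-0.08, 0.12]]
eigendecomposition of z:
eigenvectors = [[-0.96,0.36], [-0.27,-0.93]]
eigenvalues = [-0.16, 0.15]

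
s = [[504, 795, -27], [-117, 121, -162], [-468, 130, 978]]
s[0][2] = -27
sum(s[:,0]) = -81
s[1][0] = -117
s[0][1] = 795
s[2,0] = -468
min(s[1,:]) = -162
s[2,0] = -468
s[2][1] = 130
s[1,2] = -162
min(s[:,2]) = -162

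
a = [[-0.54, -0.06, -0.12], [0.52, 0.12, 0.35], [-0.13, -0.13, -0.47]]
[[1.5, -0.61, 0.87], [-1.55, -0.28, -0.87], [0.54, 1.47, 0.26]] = a@[[-2.54, 2.13, -1.51], [-2.91, -3.60, -1.52], [0.35, -2.73, 0.29]]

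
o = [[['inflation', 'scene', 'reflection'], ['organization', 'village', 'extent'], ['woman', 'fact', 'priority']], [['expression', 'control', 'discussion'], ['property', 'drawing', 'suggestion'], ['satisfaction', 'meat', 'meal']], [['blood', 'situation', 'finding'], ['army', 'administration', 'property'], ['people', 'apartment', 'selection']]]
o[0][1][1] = 'village'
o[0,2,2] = 'priority'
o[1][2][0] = 'satisfaction'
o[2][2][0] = 'people'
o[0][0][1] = 'scene'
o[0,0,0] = 'inflation'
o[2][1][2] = 'property'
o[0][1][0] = 'organization'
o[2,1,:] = ['army', 'administration', 'property']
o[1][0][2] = 'discussion'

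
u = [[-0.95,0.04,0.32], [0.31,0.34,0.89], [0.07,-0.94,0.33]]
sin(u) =[[-0.79, 0.03, 0.33], [0.32, 0.5, 0.96], [0.06, -1.01, 0.49]]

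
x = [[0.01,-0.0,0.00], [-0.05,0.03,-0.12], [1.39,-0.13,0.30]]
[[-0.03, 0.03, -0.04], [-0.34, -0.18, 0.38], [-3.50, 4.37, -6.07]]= x @ [[-3.37, 3.00, -4.08],  [1.66, -2.09, -0.61],  [4.66, -0.25, -1.60]]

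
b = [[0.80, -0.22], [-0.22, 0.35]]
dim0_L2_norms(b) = [0.83, 0.41]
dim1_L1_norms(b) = [1.02, 0.57]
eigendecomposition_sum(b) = [[0.76, -0.31],[-0.31, 0.13]] + [[0.04, 0.09], [0.09, 0.22]]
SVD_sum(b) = [[0.76, -0.31], [-0.31, 0.13]] + [[0.04, 0.09], [0.09, 0.22]]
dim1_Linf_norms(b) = [0.8, 0.35]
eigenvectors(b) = [[0.93, 0.38], [-0.38, 0.93]]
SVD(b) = [[-0.93, 0.38], [0.38, 0.93]] @ diag([0.8896823795511913, 0.2603176204488087]) @ [[-0.93, 0.38],  [0.38, 0.93]]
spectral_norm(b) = 0.89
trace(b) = 1.15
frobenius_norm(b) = 0.93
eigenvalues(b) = [0.89, 0.26]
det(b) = 0.23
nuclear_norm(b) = 1.15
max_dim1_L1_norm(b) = 1.02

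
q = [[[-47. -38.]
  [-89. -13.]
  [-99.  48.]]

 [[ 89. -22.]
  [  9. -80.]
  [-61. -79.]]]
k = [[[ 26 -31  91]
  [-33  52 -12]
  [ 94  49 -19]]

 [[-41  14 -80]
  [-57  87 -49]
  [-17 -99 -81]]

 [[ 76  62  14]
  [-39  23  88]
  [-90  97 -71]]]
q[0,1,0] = -89.0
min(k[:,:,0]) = -90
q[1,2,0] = -61.0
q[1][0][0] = 89.0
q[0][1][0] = -89.0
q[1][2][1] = -79.0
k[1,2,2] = -81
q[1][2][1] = -79.0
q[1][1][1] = -80.0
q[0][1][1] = -13.0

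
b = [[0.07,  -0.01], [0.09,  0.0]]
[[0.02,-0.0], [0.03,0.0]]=b@[[0.34, 0.0], [0.23, 0.26]]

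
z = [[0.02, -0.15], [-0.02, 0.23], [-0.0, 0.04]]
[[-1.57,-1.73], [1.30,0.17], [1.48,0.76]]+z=[[-1.55, -1.88],  [1.28, 0.40],  [1.48, 0.8]]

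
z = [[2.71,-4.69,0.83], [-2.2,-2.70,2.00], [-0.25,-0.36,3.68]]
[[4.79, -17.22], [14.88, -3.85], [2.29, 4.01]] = z@[[-3.17,-1.07], [-2.83,3.29], [0.13,1.34]]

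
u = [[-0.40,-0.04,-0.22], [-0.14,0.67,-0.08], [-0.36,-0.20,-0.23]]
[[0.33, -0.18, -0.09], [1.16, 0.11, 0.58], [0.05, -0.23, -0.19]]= u@[[-1.00, -0.03, 0.77], [1.53, 0.25, 0.89], [0.03, 0.82, -1.16]]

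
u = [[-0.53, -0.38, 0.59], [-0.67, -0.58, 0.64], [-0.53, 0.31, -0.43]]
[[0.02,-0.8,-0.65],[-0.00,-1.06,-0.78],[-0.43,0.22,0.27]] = u@[[0.45, 0.43, 0.23], [-0.12, 0.89, 0.33], [0.36, -0.4, -0.68]]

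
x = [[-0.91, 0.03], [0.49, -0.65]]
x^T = [[-0.91, 0.49], [0.03, -0.65]]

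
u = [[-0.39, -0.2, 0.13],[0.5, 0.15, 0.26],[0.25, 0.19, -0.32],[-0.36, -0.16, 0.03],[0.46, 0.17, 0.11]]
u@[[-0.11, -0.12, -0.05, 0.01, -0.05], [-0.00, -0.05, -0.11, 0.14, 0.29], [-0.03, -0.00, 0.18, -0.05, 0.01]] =[[0.04, 0.06, 0.06, -0.04, -0.04], [-0.06, -0.07, 0.01, 0.01, 0.02], [-0.02, -0.04, -0.09, 0.05, 0.04], [0.04, 0.05, 0.04, -0.03, -0.03], [-0.05, -0.06, -0.02, 0.02, 0.03]]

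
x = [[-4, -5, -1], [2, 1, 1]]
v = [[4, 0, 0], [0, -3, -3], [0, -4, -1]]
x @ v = [[-16, 19, 16], [8, -7, -4]]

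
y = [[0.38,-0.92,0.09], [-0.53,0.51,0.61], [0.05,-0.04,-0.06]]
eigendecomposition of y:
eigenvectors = [[-0.78, 0.81, 0.83], [0.62, 0.59, 0.38], [-0.05, -0.07, 0.41]]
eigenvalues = [1.12, -0.3, 0.0]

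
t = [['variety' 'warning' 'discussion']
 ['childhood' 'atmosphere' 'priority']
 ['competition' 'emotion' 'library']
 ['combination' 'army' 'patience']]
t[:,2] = ['discussion', 'priority', 'library', 'patience']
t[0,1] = 'warning'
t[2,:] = ['competition', 'emotion', 'library']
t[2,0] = 'competition'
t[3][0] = 'combination'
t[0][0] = 'variety'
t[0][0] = 'variety'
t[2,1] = 'emotion'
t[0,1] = 'warning'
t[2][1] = 'emotion'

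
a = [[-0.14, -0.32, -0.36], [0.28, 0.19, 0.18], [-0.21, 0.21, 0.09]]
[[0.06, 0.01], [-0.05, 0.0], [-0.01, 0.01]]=a @ [[-0.07, 0.01], [-0.08, 0.08], [-0.07, -0.10]]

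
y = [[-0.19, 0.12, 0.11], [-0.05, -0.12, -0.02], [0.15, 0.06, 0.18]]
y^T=[[-0.19, -0.05, 0.15], [0.12, -0.12, 0.06], [0.11, -0.02, 0.18]]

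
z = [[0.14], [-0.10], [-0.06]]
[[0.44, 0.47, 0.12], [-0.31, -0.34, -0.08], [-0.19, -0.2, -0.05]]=z @ [[3.11, 3.35, 0.83]]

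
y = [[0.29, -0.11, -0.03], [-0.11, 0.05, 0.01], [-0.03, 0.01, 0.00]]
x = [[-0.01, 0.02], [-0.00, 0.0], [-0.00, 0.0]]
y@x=[[-0.00, 0.01], [0.0, -0.00], [0.00, -0.00]]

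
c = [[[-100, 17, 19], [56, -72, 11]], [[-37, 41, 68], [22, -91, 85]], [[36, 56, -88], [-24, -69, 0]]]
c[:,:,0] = [[-100, 56], [-37, 22], [36, -24]]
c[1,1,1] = -91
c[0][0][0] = -100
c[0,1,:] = [56, -72, 11]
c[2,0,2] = -88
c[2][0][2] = -88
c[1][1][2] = 85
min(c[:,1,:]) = -91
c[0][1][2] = 11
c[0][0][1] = 17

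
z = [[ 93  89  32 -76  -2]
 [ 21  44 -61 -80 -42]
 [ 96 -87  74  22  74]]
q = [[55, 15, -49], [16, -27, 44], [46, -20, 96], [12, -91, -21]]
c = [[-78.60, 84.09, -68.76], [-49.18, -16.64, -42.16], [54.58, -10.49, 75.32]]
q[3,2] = -21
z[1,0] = 21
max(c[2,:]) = 75.32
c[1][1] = -16.64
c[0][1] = 84.09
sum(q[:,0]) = 129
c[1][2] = -42.16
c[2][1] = -10.49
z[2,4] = 74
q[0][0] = 55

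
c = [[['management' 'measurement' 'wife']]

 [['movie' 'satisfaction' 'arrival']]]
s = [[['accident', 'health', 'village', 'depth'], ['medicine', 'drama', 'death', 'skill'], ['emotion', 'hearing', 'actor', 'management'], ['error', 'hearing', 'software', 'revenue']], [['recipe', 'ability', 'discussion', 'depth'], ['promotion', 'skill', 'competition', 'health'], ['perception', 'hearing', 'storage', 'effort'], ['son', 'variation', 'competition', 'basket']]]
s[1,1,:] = ['promotion', 'skill', 'competition', 'health']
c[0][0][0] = 'management'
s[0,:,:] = [['accident', 'health', 'village', 'depth'], ['medicine', 'drama', 'death', 'skill'], ['emotion', 'hearing', 'actor', 'management'], ['error', 'hearing', 'software', 'revenue']]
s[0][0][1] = 'health'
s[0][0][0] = 'accident'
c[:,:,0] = [['management'], ['movie']]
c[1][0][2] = 'arrival'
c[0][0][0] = 'management'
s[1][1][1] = 'skill'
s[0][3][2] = 'software'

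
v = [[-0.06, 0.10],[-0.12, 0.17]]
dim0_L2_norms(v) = [0.13, 0.2]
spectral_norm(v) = 0.24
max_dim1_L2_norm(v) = 0.21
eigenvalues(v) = [0.02, 0.09]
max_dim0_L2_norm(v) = 0.2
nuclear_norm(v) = 0.25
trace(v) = 0.11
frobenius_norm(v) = 0.24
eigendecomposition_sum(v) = [[0.04,-0.03],[0.03,-0.02]] + [[-0.1, 0.13],  [-0.15, 0.19]]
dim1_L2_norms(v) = [0.12, 0.21]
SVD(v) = [[-0.49,-0.87], [-0.87,0.49]] @ diag([0.23841770256864037, 0.007549774956336447]) @ [[0.56, -0.83], [-0.83, -0.56]]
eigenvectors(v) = [[-0.78, -0.55], [-0.62, -0.83]]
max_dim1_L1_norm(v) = 0.29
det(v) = 0.00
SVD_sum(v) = [[-0.07, 0.1], [-0.12, 0.17]] + [[0.01, 0.0], [-0.00, -0.00]]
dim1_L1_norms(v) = [0.16, 0.29]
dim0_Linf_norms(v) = [0.12, 0.17]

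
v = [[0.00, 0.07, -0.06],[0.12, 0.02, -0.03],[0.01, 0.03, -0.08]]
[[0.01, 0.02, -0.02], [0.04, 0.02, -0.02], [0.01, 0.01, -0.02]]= v@[[0.31, 0.08, -0.09], [0.08, 0.22, -0.06], [-0.09, -0.06, 0.25]]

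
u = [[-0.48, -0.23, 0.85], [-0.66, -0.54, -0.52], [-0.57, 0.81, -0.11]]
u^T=[[-0.48, -0.66, -0.57], [-0.23, -0.54, 0.81], [0.85, -0.52, -0.11]]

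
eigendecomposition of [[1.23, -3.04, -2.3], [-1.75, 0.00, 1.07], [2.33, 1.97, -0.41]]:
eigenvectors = [[-0.14, 0.48, -0.79],  [0.52, -0.4, 0.49],  [-0.84, 0.78, -0.36]]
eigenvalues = [-1.26, 0.02, 2.06]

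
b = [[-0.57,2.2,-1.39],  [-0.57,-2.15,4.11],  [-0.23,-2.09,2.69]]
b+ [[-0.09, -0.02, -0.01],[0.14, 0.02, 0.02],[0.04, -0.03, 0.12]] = [[-0.66, 2.18, -1.4], [-0.43, -2.13, 4.13], [-0.19, -2.12, 2.81]]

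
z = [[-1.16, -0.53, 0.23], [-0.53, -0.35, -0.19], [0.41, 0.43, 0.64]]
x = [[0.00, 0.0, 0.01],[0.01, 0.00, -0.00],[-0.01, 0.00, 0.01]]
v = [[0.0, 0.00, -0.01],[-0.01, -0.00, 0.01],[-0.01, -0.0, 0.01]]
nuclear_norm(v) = 0.03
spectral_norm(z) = 1.54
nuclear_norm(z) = 2.27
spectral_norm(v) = 0.02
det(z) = 0.01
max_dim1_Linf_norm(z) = 1.16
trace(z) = -0.87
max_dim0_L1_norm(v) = 0.03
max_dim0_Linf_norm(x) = 0.01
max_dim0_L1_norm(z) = 2.1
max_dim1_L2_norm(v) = 0.01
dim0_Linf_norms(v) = [0.01, 0.0, 0.01]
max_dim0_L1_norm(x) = 0.02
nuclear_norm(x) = 0.03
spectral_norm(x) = 0.02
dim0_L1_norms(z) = [2.1, 1.31, 1.06]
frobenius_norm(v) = 0.02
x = z @ v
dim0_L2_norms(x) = [0.01, 0.0, 0.01]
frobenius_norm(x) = 0.02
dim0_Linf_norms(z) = [1.16, 0.53, 0.64]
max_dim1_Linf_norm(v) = 0.01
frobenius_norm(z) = 1.70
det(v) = 0.00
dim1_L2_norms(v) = [0.01, 0.01, 0.01]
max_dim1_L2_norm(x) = 0.01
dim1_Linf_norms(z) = [1.16, 0.53, 0.64]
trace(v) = 0.01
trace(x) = 0.01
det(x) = 0.00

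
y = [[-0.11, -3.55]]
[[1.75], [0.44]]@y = [[-0.19, -6.21], [-0.05, -1.56]]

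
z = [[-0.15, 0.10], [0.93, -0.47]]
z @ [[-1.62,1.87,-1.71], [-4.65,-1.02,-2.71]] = [[-0.22, -0.38, -0.01], [0.68, 2.22, -0.32]]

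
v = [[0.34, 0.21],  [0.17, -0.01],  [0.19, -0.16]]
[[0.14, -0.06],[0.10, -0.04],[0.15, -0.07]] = v @[[0.57, -0.25], [-0.25, 0.11]]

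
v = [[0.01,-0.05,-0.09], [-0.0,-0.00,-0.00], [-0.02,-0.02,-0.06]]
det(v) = 0.000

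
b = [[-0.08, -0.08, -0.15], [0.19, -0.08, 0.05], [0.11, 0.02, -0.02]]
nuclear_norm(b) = 0.48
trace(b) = -0.18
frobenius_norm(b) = 0.31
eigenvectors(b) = [[(0.01+0.64j), 0.01-0.64j, (-0.11+0j)], [0.66+0.00j, 0.66-0.00j, (-0.88+0j)], [(0.38-0.14j), 0.38+0.14j, (0.47+0j)]]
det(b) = -0.00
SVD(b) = [[-0.52, -0.85, 0.0], [0.78, -0.48, -0.41], [0.35, -0.22, 0.91]] @ diag([0.25363322890929285, 0.15576059108444773, 0.06788831606447264]) @ [[0.90,-0.05,0.44],[-0.3,0.66,0.69],[0.32,0.75,-0.57]]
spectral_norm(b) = 0.25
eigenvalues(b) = [(-0.05+0.17j), (-0.05-0.17j), (-0.08+0j)]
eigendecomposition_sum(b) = [[(-0.04+0.08j), -0.04-0.02j, (-0.08-0.01j)], [0.09+0.04j, -0.02+0.04j, -0.01+0.08j], [0.06+0.01j, -0.00+0.03j, (0.01+0.05j)]] + [[(-0.04-0.08j), -0.04+0.02j, (-0.08+0.01j)], [0.09-0.04j, (-0.02-0.04j), (-0.01-0.08j)], [(0.06-0.01j), (-0-0.03j), 0.01-0.05j]] + [[0j, -0.01-0.00j, (0.01-0j)], [0.02+0.00j, (-0.04-0j), 0.08-0.00j], [(-0.01-0j), (0.02+0j), -0.04+0.00j]]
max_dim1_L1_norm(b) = 0.32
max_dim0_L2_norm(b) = 0.23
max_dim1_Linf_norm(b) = 0.19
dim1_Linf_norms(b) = [0.15, 0.19, 0.11]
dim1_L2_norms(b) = [0.19, 0.21, 0.11]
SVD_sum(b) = [[-0.12, 0.01, -0.06], [0.18, -0.01, 0.09], [0.08, -0.0, 0.04]] + [[0.04, -0.09, -0.09], [0.02, -0.05, -0.05], [0.01, -0.02, -0.02]] + [[0.0, 0.00, -0.00],[-0.01, -0.02, 0.02],[0.02, 0.05, -0.04]]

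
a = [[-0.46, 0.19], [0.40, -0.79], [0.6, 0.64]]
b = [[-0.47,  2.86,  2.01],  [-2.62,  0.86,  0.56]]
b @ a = [[2.57, -1.06], [1.89, -0.82]]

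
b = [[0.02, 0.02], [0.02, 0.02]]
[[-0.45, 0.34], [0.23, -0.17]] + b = [[-0.43, 0.36], [0.25, -0.15]]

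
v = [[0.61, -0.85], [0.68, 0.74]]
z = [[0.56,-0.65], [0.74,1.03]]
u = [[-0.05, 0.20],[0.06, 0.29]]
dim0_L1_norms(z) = [1.3, 1.68]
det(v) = 1.03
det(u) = -0.03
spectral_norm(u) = 0.35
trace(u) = 0.24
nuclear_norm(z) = 2.11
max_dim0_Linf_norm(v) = 0.85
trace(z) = 1.59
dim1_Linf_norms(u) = [0.2, 0.29]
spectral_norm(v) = 1.13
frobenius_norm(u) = 0.36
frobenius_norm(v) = 1.45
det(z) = 1.06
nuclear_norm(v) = 2.04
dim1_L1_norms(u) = [0.25, 0.35]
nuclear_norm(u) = 0.43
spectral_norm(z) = 1.30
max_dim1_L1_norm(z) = 1.77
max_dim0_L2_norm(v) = 1.13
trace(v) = 1.35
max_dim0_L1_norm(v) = 1.59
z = u + v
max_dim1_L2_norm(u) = 0.3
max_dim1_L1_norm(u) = 0.35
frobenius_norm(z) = 1.53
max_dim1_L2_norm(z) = 1.27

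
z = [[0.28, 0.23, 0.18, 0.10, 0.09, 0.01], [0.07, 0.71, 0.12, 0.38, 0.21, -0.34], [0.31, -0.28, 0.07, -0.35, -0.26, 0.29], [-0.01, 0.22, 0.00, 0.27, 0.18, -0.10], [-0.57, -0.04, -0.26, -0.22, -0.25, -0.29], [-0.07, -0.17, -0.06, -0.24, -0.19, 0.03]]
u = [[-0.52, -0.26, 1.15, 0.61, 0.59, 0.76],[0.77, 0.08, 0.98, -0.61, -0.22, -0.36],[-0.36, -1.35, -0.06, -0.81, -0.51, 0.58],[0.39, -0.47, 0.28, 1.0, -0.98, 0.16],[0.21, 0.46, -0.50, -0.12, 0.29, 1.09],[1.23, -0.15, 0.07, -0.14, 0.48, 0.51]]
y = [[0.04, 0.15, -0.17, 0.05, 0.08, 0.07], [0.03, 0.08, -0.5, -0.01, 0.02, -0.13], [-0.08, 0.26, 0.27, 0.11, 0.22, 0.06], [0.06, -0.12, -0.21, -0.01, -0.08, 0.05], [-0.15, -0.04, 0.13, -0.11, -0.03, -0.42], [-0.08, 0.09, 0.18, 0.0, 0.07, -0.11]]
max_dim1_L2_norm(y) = 0.52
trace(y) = 0.24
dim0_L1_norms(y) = [0.44, 0.74, 1.46, 0.29, 0.5, 0.84]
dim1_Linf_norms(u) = [1.15, 0.98, 1.35, 1.0, 1.09, 1.23]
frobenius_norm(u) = 3.82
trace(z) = 1.11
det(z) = -0.00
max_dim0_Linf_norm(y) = 0.5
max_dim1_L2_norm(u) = 1.79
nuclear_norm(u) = 8.99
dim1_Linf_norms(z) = [0.28, 0.71, 0.35, 0.27, 0.57, 0.24]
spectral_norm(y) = 0.70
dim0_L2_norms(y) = [0.2, 0.35, 0.67, 0.16, 0.26, 0.47]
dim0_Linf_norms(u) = [1.23, 1.35, 1.15, 1.0, 0.98, 1.09]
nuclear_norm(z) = 2.49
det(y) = -0.00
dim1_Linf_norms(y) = [0.17, 0.5, 0.27, 0.21, 0.42, 0.18]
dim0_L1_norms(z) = [1.31, 1.65, 0.69, 1.56, 1.18, 1.06]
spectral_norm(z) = 1.21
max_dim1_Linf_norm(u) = 1.35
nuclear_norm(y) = 1.66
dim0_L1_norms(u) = [3.48, 2.77, 3.04, 3.29, 3.07, 3.46]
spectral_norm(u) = 1.86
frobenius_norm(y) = 0.96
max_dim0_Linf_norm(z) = 0.71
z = y @ u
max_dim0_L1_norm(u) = 3.48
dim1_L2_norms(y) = [0.26, 0.52, 0.46, 0.27, 0.48, 0.25]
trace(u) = 1.30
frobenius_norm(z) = 1.53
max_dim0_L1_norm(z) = 1.65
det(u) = 7.88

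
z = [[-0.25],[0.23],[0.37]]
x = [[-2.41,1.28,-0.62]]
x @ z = [[0.67]]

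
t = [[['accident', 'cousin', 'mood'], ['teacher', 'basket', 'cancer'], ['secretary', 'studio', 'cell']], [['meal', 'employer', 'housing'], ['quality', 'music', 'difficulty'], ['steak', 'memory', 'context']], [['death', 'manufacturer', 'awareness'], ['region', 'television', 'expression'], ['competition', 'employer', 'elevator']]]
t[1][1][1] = 'music'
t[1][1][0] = 'quality'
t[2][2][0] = 'competition'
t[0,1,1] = 'basket'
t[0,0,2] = 'mood'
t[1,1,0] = 'quality'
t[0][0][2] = 'mood'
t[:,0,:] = [['accident', 'cousin', 'mood'], ['meal', 'employer', 'housing'], ['death', 'manufacturer', 'awareness']]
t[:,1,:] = [['teacher', 'basket', 'cancer'], ['quality', 'music', 'difficulty'], ['region', 'television', 'expression']]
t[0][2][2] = 'cell'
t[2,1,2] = 'expression'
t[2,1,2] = 'expression'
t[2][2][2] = 'elevator'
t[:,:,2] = [['mood', 'cancer', 'cell'], ['housing', 'difficulty', 'context'], ['awareness', 'expression', 'elevator']]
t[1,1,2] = 'difficulty'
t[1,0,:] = ['meal', 'employer', 'housing']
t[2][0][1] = 'manufacturer'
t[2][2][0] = 'competition'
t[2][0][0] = 'death'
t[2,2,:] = ['competition', 'employer', 'elevator']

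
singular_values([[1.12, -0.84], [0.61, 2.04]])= [2.21, 1.26]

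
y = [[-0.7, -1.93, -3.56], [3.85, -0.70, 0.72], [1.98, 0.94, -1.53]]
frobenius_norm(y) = 6.31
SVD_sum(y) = [[-2.35, -0.55, -1.51], [2.82, 0.66, 1.82], [0.83, 0.19, 0.53]] + [[1.66, -0.93, -2.23],[1.05, -0.59, -1.41],[1.12, -0.63, -1.51]] + [[-0.01, -0.44, 0.18],[-0.02, -0.77, 0.31],[0.03, 1.38, -0.55]]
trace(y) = -2.93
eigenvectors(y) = [[0.66+0.00j, (0.66-0j), 0.21+0.00j],[(-0.01-0.66j), -0.01+0.66j, -0.82+0.00j],[-0.05-0.36j, -0.05+0.36j, 0.53+0.00j]]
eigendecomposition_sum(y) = [[(-0.33+1.87j),(-1.09+0.12j),(-1.54-0.57j)],  [1.86+0.30j,0.14+1.08j,(-0.54+1.54j)],  [1.03+0.03j,(0.15+0.58j),-0.18+0.88j]] + [[(-0.33-1.87j), (-1.09-0.12j), (-1.54+0.57j)], [(1.86-0.3j), (0.14-1.08j), (-0.54-1.54j)], [(1.03-0.03j), (0.15-0.58j), -0.18-0.88j]] + [[(-0.03-0j),0.26-0.00j,(-0.47+0j)],[0.13+0.00j,(-0.97+0j),(1.8-0j)],[(-0.08-0j),0.63-0.00j,(-1.17+0j)]]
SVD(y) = [[-0.62, -0.73, -0.27], [0.75, -0.46, -0.47], [0.22, -0.50, 0.84]] @ diag([4.560281840175916, 3.9921247730557474, 1.7694827872902177]) @ [[0.82, 0.19, 0.53], [-0.57, 0.32, 0.76], [0.02, 0.93, -0.37]]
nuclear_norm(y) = 10.32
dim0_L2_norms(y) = [4.39, 2.26, 3.94]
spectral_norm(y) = 4.56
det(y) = -32.21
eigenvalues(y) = [(-0.38+3.83j), (-0.38-3.83j), (-2.18+0j)]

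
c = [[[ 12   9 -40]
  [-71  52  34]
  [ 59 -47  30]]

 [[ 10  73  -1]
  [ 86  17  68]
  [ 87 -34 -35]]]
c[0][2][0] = 59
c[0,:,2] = [-40, 34, 30]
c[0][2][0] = 59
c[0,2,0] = 59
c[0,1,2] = 34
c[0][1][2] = 34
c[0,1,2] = 34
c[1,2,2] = -35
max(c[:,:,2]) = 68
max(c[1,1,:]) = 86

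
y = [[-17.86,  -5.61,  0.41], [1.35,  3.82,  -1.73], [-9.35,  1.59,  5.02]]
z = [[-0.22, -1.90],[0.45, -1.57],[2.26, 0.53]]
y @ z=[[2.33, 42.96], [-2.49, -9.48], [14.12, 17.93]]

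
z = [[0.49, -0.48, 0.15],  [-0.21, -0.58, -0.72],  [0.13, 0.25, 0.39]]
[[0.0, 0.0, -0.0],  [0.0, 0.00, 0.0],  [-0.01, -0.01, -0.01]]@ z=[[0.0,0.00,0.0],  [0.0,0.00,0.0],  [-0.00,0.01,0.00]]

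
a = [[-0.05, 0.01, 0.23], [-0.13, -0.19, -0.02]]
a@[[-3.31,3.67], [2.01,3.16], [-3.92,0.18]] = [[-0.72, -0.11], [0.13, -1.08]]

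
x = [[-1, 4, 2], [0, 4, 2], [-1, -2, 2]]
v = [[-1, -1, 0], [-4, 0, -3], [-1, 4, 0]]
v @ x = [[1, -8, -4], [7, -10, -14], [1, 12, 6]]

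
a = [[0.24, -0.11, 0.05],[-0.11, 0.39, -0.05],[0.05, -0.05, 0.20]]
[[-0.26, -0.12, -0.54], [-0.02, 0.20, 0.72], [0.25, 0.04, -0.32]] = a @ [[-1.56,-0.37,-1.45], [-0.29,0.45,1.33], [1.59,0.39,-0.88]]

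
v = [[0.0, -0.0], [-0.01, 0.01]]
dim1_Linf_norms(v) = [0.0, 0.01]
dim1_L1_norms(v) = [0.0, 0.02]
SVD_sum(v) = [[0.0,0.00], [-0.01,0.01]] + [[0.0,0.0], [0.0,0.0]]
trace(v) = 0.01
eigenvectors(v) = [[0.0,0.71], [1.0,0.71]]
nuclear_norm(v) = 0.01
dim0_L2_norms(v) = [0.01, 0.01]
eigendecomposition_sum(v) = [[0.0,0.0], [-0.01,0.01]] + [[0.00,0.0], [0.00,0.00]]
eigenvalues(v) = [0.01, 0.0]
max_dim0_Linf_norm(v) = 0.01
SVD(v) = [[0.00, 1.00], [1.00, 0.00]] @ diag([0.014142135623730952, 0.0]) @ [[-0.71,  0.71], [0.71,  0.71]]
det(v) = 0.00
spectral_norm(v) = 0.01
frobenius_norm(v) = 0.01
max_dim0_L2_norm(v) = 0.01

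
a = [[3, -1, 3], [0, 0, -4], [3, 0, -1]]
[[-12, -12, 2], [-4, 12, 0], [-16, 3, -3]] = a@[[-5, 0, -1], [0, 3, -5], [1, -3, 0]]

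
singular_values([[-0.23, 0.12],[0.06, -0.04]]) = [0.27, 0.01]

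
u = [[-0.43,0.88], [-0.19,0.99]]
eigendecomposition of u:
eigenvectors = [[-0.99, -0.56], [-0.15, -0.83]]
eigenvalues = [-0.3, 0.86]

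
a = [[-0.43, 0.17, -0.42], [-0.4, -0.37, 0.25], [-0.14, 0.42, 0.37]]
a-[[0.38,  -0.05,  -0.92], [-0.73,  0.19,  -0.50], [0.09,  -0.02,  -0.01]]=[[-0.81, 0.22, 0.5], [0.33, -0.56, 0.75], [-0.23, 0.44, 0.38]]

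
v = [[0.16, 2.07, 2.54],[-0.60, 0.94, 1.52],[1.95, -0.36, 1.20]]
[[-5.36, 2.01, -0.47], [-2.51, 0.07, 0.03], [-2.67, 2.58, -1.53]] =v@[[-0.65, 1.34, -0.54], [-0.81, 0.66, 0.22], [-1.41, 0.17, -0.33]]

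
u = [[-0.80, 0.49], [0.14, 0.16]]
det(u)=-0.197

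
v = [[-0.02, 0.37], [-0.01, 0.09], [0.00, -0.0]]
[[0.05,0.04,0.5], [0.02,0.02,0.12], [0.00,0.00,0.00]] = v @ [[-1.69, -1.24, -0.7], [0.04, 0.04, 1.31]]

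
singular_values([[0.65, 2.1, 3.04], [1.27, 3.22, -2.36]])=[4.2, 3.75]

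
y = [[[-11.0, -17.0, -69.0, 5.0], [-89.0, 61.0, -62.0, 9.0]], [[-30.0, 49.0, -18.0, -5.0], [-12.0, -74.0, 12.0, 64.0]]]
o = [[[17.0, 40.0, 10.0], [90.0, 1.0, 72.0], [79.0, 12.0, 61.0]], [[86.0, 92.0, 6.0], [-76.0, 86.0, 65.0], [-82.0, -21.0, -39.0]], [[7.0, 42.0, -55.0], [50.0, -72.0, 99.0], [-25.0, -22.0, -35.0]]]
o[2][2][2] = -35.0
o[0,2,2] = 61.0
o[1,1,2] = 65.0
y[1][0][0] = -30.0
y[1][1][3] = 64.0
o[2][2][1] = -22.0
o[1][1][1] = 86.0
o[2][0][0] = 7.0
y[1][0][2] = -18.0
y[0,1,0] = -89.0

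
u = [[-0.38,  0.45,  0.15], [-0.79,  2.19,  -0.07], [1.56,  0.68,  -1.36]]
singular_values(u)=[2.4, 2.18, 0.0]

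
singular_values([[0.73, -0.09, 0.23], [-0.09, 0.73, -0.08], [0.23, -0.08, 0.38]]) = [0.92, 0.66, 0.26]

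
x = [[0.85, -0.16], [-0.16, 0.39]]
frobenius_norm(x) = 0.96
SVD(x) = [[-0.95, 0.3], [0.30, 0.95]] @ diag([0.900178514522438, 0.33982148547756197]) @ [[-0.95,0.30], [0.30,0.95]]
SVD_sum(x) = [[0.82,-0.26], [-0.26,0.08]] + [[0.03, 0.10], [0.10, 0.31]]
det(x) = 0.31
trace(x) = 1.24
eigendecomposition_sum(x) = [[0.82, -0.26],[-0.26, 0.08]] + [[0.03, 0.1], [0.1, 0.31]]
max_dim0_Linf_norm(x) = 0.85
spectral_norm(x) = 0.90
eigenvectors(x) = [[0.95, 0.30], [-0.3, 0.95]]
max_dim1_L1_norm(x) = 1.01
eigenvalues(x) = [0.9, 0.34]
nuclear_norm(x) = 1.24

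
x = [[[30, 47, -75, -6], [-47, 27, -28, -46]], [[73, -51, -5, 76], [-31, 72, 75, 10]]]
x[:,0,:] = [[30, 47, -75, -6], [73, -51, -5, 76]]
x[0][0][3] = -6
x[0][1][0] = -47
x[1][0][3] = 76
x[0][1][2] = -28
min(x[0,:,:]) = -75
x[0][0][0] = 30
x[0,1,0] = -47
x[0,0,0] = 30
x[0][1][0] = -47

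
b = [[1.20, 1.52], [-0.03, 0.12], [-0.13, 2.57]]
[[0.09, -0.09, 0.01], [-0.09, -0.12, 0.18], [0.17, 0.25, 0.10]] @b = [[0.11, 0.15], [-0.13, 0.31], [0.18, 0.55]]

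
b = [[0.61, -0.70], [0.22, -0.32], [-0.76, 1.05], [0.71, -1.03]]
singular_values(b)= [2.06, 0.09]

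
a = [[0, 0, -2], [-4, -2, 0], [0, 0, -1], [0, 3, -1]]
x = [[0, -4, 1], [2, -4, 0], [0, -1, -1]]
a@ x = [[0, 2, 2], [-4, 24, -4], [0, 1, 1], [6, -11, 1]]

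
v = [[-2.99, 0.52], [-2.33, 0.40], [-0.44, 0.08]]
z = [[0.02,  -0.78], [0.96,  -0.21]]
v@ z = [[0.44,2.22], [0.34,1.73], [0.07,0.33]]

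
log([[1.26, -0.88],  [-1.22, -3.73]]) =[[(0.42+0.12j), 0.16+0.51j], [0.22+0.71j, 1.33+3.02j]]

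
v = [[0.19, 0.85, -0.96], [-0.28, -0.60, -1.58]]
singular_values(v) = [1.86, 1.08]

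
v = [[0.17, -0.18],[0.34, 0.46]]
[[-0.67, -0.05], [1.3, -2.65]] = v @ [[-0.53, -3.59], [3.22, -3.1]]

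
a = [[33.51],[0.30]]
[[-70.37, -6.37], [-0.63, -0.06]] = a @ [[-2.10, -0.19]]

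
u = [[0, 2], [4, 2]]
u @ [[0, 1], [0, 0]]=[[0, 0], [0, 4]]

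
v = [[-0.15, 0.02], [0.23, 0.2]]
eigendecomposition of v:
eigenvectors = [[-0.84, -0.06], [0.54, -1.00]]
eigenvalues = [-0.16, 0.21]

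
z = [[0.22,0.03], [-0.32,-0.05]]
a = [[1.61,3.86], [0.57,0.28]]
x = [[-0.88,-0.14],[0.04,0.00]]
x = a @ z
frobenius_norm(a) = 4.23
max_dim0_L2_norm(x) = 0.88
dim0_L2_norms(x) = [0.88, 0.14]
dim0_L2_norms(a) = [1.71, 3.87]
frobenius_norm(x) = 0.89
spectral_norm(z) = 0.39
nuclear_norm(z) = 0.40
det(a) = -1.75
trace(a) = 1.89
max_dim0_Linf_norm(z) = 0.32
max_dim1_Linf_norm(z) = 0.32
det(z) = -0.00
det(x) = 0.01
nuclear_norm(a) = 4.63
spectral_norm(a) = 4.21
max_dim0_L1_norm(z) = 0.54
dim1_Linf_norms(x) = [0.88, 0.04]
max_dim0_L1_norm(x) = 0.92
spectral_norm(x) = 0.89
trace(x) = -0.88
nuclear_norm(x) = 0.90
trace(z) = 0.17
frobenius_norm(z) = 0.39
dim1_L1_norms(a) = [5.47, 0.85]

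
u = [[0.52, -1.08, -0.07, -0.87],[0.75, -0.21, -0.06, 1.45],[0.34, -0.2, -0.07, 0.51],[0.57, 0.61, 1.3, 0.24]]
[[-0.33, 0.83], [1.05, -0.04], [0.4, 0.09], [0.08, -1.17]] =u@[[-0.05, -0.1], [-0.3, -0.70], [0.09, -0.51], [0.71, -0.1]]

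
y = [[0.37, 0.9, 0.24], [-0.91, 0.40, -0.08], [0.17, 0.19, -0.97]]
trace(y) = -0.20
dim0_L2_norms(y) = [1.0, 1.0, 1.0]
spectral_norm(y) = 1.00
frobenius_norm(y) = 1.73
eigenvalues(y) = [(0.4+0.92j), (0.4-0.92j), (-1+0j)]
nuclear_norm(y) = 3.00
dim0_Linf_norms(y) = [0.91, 0.9, 0.97]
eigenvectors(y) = [[0.7j, 0.00-0.70j, (-0.15+0j)], [-0.71+0.00j, (-0.71-0j), -0.04+0.00j], [-0.03+0.10j, (-0.03-0.1j), (0.99+0j)]]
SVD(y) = [[-0.67, -0.66, -0.34], [-0.16, -0.32, 0.93], [-0.73, 0.68, 0.11]] @ diag([1.0033305016066656, 1.0026695599434061, 0.9964344725613483]) @ [[-0.22, -0.8, 0.55],  [0.16, -0.59, -0.79],  [-0.96, 0.09, -0.26]]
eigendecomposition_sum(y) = [[(0.2+0.45j),0.45-0.20j,0.05+0.06j],[(-0.45+0.2j),0.20+0.46j,(-0.06+0.05j)],[(0.01+0.07j),0.08-0.01j,0.01j]] + [[0.20-0.45j, (0.45+0.2j), (0.05-0.06j)], [-0.45-0.20j, (0.2-0.46j), (-0.06-0.05j)], [0.01-0.07j, 0.08+0.01j, -0.01j]] + [[-0.02-0.00j, (-0.01-0j), 0.15+0.00j], [(-0.01-0j), -0.00-0.00j, (0.04+0j)], [(0.15+0j), 0.04+0.00j, (-0.98-0j)]]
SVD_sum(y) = [[0.15, 0.54, -0.37], [0.04, 0.13, -0.09], [0.16, 0.58, -0.40]] + [[-0.11, 0.39, 0.52], [-0.05, 0.19, 0.25], [0.11, -0.4, -0.54]] + [[0.33, -0.03, 0.09], [-0.89, 0.08, -0.24], [-0.10, 0.01, -0.03]]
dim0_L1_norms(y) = [1.45, 1.49, 1.29]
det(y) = -1.00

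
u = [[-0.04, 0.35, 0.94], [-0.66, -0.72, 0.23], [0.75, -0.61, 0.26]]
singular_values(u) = [1.01, 1.0, 1.0]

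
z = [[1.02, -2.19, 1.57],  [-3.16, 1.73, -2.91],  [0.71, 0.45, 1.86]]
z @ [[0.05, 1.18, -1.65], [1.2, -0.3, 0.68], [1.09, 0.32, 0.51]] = [[-0.87, 2.36, -2.37], [-1.25, -5.18, 4.91], [2.6, 1.3, 0.08]]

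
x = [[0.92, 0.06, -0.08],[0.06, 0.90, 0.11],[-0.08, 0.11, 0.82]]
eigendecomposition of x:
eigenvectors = [[-0.41, 0.89, 0.21], [0.53, 0.04, 0.85], [-0.74, -0.46, 0.49]]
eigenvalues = [0.7, 0.96, 0.98]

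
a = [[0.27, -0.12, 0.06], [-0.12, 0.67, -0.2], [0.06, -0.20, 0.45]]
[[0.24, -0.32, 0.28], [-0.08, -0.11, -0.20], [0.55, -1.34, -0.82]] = a@[[0.78,-1.05,1.23], [0.40,-1.39,-0.77], [1.29,-3.46,-2.33]]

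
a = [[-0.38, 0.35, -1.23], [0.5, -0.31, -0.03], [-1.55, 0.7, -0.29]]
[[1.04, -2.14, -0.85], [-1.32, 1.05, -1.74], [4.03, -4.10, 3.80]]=a @ [[-2.48, 3.08, -1.4], [0.27, 1.47, 3.16], [0.00, 1.21, 2.02]]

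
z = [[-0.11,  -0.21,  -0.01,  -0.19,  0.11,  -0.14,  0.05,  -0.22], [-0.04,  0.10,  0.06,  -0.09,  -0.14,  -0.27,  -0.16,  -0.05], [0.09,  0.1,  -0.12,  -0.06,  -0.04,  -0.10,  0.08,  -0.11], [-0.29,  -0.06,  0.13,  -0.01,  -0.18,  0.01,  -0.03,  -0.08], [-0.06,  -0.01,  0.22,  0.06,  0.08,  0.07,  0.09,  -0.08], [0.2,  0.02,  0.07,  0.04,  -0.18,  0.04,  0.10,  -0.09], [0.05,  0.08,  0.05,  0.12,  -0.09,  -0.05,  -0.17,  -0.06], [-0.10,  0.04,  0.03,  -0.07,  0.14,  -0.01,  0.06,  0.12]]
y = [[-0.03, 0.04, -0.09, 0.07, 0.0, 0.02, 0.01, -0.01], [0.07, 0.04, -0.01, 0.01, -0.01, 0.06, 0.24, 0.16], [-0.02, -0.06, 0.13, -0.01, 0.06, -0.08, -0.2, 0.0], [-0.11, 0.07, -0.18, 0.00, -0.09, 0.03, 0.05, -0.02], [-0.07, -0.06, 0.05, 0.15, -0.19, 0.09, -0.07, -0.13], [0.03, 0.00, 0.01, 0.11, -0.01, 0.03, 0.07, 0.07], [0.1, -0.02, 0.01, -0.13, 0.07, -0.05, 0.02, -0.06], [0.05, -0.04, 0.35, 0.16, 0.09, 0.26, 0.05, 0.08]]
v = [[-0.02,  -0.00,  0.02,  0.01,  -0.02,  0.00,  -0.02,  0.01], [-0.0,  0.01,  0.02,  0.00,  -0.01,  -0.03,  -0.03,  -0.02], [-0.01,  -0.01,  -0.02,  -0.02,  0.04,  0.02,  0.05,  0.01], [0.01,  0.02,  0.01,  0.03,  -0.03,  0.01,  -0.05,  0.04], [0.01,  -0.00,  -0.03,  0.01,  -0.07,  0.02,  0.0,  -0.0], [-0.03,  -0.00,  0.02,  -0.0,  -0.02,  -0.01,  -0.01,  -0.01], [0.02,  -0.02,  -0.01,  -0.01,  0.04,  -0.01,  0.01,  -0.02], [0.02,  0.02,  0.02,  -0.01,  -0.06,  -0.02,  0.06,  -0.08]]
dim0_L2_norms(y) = [0.19, 0.13, 0.43, 0.29, 0.25, 0.3, 0.34, 0.24]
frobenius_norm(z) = 0.91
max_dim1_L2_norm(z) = 0.42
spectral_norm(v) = 0.13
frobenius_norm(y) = 0.80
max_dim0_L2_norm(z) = 0.4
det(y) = -0.00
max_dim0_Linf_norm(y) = 0.35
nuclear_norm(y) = 1.70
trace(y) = 0.08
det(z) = -0.00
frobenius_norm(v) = 0.21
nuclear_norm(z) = 2.24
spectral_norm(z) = 0.49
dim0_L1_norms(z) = [0.94, 0.62, 0.69, 0.64, 0.96, 0.69, 0.74, 0.81]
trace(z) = -0.07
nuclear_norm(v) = 0.44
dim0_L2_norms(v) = [0.05, 0.04, 0.06, 0.04, 0.12, 0.05, 0.1, 0.1]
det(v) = 0.00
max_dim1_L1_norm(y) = 1.08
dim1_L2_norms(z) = [0.42, 0.38, 0.26, 0.38, 0.29, 0.31, 0.26, 0.23]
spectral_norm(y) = 0.53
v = y @ z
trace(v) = -0.15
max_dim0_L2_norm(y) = 0.43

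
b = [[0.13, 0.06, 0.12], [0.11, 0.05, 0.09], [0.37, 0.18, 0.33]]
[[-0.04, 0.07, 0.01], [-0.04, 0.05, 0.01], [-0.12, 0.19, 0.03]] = b @ [[-0.71, -0.12, -0.27], [0.17, 0.04, 0.07], [0.34, 0.69, 0.36]]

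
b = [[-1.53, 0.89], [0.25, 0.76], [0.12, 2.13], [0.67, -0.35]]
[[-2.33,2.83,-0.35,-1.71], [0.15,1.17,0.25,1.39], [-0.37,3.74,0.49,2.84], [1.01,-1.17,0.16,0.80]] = b@[[1.38, -0.80, 0.35, 1.83], [-0.25, 1.8, 0.21, 1.23]]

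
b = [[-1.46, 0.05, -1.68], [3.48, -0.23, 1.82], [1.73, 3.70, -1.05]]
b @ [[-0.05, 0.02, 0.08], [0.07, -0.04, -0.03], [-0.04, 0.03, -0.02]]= [[0.14, -0.08, -0.08], [-0.26, 0.13, 0.25], [0.21, -0.14, 0.05]]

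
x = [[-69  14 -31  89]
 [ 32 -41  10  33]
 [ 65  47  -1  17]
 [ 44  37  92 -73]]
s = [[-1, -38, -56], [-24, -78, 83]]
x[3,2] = 92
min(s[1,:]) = -78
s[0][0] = -1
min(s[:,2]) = -56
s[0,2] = -56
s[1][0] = -24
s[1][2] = 83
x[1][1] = -41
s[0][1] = -38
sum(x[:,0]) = 72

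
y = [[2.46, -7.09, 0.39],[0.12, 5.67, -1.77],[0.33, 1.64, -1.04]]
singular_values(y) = [9.52, 2.22, 0.23]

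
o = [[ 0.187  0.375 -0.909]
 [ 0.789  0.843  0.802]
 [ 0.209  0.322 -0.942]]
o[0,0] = 0.187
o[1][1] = 0.843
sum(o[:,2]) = -1.049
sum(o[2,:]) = -0.4109999999999999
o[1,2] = 0.802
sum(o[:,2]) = -1.049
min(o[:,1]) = 0.322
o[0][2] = -0.909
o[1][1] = 0.843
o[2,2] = -0.942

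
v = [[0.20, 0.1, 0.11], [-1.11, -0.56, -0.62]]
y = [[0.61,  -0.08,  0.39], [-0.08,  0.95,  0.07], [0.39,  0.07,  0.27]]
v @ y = [[0.16, 0.09, 0.11], [-0.87, -0.49, -0.64]]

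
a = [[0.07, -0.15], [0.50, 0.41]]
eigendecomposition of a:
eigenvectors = [[0.30-0.38j, 0.30+0.38j], [(-0.88+0j), (-0.88-0j)]]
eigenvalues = [(0.24+0.21j), (0.24-0.21j)]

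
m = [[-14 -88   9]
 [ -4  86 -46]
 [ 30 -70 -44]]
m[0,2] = 9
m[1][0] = -4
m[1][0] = -4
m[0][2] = 9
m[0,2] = 9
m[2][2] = -44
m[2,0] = 30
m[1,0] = -4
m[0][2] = 9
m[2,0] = 30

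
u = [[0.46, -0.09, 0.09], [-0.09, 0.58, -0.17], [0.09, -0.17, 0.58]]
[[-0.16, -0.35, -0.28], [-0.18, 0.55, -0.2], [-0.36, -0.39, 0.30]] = u @ [[-0.31, -0.55, -0.78], [-0.58, 0.75, -0.3], [-0.75, -0.36, 0.55]]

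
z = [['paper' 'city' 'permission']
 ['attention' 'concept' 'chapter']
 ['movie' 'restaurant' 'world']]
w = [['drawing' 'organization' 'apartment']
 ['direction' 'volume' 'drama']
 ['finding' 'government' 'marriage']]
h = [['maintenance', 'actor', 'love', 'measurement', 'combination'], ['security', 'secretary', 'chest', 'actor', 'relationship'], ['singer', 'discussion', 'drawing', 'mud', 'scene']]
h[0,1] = 'actor'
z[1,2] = 'chapter'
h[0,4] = 'combination'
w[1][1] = 'volume'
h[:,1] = ['actor', 'secretary', 'discussion']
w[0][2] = 'apartment'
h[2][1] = 'discussion'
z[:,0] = ['paper', 'attention', 'movie']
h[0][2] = 'love'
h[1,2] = 'chest'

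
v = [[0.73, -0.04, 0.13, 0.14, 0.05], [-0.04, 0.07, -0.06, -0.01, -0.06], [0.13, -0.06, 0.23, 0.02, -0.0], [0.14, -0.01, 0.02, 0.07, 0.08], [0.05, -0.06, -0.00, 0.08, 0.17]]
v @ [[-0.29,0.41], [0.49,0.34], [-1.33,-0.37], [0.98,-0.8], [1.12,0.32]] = [[-0.21,0.14], [0.05,0.02], [-0.35,-0.07], [0.09,0.02], [0.22,-0.01]]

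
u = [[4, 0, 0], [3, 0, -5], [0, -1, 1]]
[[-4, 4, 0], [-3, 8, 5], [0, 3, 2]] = u@ [[-1, 1, 0], [0, -4, -3], [0, -1, -1]]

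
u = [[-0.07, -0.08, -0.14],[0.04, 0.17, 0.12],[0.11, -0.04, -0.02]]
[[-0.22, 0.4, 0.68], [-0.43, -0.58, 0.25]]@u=[[0.11, 0.06, 0.07],[0.03, -0.07, -0.01]]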